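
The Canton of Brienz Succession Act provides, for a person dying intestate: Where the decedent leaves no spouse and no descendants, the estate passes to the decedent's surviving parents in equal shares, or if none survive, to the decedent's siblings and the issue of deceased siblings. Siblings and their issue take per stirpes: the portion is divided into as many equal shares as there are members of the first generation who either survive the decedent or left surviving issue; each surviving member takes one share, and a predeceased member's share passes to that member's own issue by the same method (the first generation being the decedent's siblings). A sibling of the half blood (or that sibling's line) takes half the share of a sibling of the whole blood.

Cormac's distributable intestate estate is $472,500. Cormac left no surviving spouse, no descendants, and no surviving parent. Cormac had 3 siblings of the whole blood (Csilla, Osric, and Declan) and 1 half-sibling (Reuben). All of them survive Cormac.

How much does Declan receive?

Declan receives $135,000.

The entire $472,500 passes to the siblings and their issue.
Counting each half-blood sibling's line as half a unit, there are 7/2 units in $472,500, so one unit is $135,000. Whole-blood lines (Csilla, Osric, and Declan) take $135,000 each; half-blood lines (Reuben) take $67,500 each.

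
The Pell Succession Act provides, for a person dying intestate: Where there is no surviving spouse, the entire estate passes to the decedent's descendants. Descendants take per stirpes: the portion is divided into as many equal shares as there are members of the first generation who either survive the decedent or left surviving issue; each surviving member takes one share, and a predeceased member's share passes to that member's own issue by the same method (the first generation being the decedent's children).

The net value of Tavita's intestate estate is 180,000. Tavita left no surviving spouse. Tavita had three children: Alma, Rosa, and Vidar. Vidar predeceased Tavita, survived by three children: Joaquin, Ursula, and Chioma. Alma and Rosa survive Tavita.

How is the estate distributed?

The entire 180,000 passes to the descendants.
That amount (180,000) is divided into 3 shares of 60,000: Alma and Rosa each take 60,000; Vidar's 60,000 share passes to Vidar's issue.
Vidar's share (60,000) is divided into 3 shares of 20,000: Joaquin, Ursula, and Chioma each take 20,000.

Alma: 60,000; Rosa: 60,000; Joaquin: 20,000; Ursula: 20,000; Chioma: 20,000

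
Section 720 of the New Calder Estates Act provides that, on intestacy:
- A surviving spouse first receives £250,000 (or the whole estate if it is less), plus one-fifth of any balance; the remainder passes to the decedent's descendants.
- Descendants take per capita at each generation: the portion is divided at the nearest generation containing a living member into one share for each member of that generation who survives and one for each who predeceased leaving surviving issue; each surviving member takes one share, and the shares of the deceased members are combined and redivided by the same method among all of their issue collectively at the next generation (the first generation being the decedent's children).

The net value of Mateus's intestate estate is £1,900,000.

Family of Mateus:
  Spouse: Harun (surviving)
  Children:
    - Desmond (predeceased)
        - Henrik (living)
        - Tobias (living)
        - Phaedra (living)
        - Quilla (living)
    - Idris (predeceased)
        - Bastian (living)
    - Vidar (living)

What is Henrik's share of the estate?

Henrik receives £176,000.

Harun first takes £250,000, leaving a balance of £1,650,000. Harun then takes one-fifth of the balance (£330,000), for a total of £580,000. The remaining £1,320,000 passes to the descendants.
The descendants' portion (£1,320,000) is divided at the children's generation into 3 shares of £440,000. Vidar takes £440,000. The 2 shares of the deceased (Desmond and Idris) are combined into a pool of £880,000.
That pool (£880,000) is divided at the grandchildren's generation equally among Henrik, Tobias, Phaedra, Quilla, and Bastian: £176,000 each.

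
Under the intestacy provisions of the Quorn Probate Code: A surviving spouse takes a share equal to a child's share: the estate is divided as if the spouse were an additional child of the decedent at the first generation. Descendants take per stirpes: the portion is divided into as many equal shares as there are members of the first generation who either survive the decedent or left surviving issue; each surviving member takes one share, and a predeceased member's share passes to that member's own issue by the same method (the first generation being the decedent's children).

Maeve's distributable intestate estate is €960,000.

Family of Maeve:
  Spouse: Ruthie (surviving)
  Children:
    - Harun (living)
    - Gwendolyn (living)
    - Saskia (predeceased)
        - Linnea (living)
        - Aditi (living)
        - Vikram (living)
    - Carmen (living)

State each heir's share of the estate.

The spouse counts as an additional share at the children's level, so there are 5 primary shares of €192,000. Ruthie takes one such share (€192,000).
The children's combined portion (€768,000) is divided into 4 shares of €192,000: Harun, Gwendolyn, and Carmen each take €192,000; Saskia's €192,000 share passes to Saskia's issue.
Saskia's share (€192,000) is divided into 3 shares of €64,000: Linnea, Aditi, and Vikram each take €64,000.

Ruthie: €192,000; Harun: €192,000; Gwendolyn: €192,000; Linnea: €64,000; Aditi: €64,000; Vikram: €64,000; Carmen: €192,000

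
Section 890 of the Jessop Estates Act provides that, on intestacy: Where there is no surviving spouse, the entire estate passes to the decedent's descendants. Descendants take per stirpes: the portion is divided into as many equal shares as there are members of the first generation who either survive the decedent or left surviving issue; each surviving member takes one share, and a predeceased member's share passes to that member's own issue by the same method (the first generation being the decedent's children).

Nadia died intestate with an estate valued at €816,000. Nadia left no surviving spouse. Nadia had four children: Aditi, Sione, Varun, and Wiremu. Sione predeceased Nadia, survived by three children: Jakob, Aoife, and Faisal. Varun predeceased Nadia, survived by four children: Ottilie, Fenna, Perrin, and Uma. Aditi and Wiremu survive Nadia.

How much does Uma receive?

The entire €816,000 passes to the descendants.
That amount (€816,000) is divided into 4 shares of €204,000: Aditi and Wiremu each take €204,000; Sione's €204,000 share passes to Sione's issue; Varun's €204,000 share passes to Varun's issue.
Sione's share (€204,000) is divided into 3 shares of €68,000: Jakob, Aoife, and Faisal each take €68,000.
Varun's share (€204,000) is divided into 4 shares of €51,000: Ottilie, Fenna, Perrin, and Uma each take €51,000.

Uma receives €51,000.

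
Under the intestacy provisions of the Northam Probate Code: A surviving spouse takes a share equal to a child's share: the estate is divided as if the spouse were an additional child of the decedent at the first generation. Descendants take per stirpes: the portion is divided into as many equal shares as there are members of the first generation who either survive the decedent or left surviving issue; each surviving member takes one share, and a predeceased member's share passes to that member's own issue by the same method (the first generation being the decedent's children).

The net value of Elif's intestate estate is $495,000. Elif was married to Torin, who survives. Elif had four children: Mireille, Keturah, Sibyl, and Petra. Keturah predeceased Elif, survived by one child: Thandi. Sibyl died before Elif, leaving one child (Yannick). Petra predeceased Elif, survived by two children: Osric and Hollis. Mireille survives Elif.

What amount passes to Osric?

The spouse counts as an additional share at the children's level, so there are 5 primary shares of $99,000. Torin takes one such share ($99,000).
The children's combined portion ($396,000) is divided into 4 shares of $99,000: Mireille takes $99,000; Keturah's $99,000 share passes to Keturah's issue; Sibyl's $99,000 share passes to Sibyl's issue; Petra's $99,000 share passes to Petra's issue.
Keturah's share ($99,000) passes entirely to Thandi.
Sibyl's share ($99,000) passes entirely to Yannick.
Petra's share ($99,000) is divided into 2 shares of $49,500: Osric and Hollis each take $49,500.

Osric receives $49,500.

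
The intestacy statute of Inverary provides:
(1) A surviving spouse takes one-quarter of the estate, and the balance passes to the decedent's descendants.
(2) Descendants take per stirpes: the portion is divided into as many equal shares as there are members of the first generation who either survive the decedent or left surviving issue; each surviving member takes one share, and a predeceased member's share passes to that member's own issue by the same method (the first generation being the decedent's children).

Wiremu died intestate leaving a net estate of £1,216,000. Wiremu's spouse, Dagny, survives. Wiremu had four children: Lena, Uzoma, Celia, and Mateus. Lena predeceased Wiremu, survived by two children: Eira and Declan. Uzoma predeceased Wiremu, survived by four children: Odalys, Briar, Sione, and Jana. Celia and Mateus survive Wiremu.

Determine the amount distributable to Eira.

Eira receives £114,000.

Dagny takes one-quarter of £1,216,000 = £304,000. The remaining £912,000 passes to the descendants.
The descendants' portion (£912,000) is divided into 4 shares of £228,000: Celia and Mateus each take £228,000; Lena's £228,000 share passes to Lena's issue; Uzoma's £228,000 share passes to Uzoma's issue.
Lena's share (£228,000) is divided into 2 shares of £114,000: Eira and Declan each take £114,000.
Uzoma's share (£228,000) is divided into 4 shares of £57,000: Odalys, Briar, Sione, and Jana each take £57,000.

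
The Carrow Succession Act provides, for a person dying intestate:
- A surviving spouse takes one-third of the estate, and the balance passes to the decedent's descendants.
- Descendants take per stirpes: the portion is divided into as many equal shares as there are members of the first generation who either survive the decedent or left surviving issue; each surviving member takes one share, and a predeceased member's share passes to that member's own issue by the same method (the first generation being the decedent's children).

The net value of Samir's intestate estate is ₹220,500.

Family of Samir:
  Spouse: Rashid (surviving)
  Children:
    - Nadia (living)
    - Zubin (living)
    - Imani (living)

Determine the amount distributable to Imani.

Rashid takes one-third of ₹220,500 = ₹73,500. The remaining ₹147,000 passes to the descendants.
The descendants' portion (₹147,000) is divided into 3 shares of ₹49,000: Nadia, Zubin, and Imani each take ₹49,000.

Imani receives ₹49,000.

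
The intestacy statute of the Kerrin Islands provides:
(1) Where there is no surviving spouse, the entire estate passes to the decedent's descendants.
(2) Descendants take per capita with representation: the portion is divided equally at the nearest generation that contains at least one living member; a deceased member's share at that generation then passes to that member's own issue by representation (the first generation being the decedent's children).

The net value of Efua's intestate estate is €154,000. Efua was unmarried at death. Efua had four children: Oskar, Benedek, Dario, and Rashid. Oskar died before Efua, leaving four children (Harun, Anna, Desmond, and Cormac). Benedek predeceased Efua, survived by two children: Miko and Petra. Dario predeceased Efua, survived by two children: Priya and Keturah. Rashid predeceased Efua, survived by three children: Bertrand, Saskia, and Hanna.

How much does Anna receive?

The entire €154,000 passes to the descendants.
No child survives, so the initial division is made at the grandchildren's generation.
That amount (€154,000) is divided into 11 shares of €14,000: Harun, Anna, Desmond, Cormac, Miko, Petra, Priya, Keturah, Bertrand, Saskia, and Hanna each take €14,000.

Anna receives €14,000.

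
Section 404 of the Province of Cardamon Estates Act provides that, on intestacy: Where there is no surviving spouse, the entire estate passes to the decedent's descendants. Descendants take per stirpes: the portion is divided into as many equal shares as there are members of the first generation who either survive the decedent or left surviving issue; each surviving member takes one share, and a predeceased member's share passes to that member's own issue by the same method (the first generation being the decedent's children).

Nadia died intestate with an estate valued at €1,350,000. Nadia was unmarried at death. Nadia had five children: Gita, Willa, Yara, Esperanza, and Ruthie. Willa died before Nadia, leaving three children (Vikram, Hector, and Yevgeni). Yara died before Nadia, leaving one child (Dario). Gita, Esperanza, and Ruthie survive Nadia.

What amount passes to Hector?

Hector receives €90,000.

The entire €1,350,000 passes to the descendants.
That amount (€1,350,000) is divided into 5 shares of €270,000: Gita, Esperanza, and Ruthie each take €270,000; Willa's €270,000 share passes to Willa's issue; Yara's €270,000 share passes to Yara's issue.
Willa's share (€270,000) is divided into 3 shares of €90,000: Vikram, Hector, and Yevgeni each take €90,000.
Yara's share (€270,000) passes entirely to Dario.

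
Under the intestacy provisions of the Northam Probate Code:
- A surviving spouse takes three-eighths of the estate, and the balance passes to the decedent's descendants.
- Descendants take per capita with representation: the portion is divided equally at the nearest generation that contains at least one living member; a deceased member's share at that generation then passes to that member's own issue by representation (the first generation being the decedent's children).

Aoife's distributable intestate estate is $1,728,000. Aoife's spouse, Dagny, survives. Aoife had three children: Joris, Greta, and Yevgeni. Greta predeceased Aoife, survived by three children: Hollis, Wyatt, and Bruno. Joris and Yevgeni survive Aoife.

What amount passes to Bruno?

Dagny takes three-eighths of $1,728,000 = $648,000. The remaining $1,080,000 passes to the descendants.
The descendants' portion ($1,080,000) is divided into 3 shares of $360,000: Joris and Yevgeni each take $360,000; Greta's $360,000 share passes to Greta's issue.
Greta's share ($360,000) is divided into 3 shares of $120,000: Hollis, Wyatt, and Bruno each take $120,000.

Bruno receives $120,000.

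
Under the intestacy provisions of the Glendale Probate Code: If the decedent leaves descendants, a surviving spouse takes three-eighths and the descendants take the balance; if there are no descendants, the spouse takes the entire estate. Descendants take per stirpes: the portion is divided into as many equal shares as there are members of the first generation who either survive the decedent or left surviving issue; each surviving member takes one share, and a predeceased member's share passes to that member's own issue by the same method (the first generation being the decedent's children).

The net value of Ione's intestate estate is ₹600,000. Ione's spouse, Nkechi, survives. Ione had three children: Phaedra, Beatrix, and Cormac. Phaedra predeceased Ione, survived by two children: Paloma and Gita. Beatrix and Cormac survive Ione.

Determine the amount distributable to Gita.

Gita receives ₹62,500.

Nkechi takes three-eighths of ₹600,000 = ₹225,000. The remaining ₹375,000 passes to the descendants.
The descendants' portion (₹375,000) is divided into 3 shares of ₹125,000: Beatrix and Cormac each take ₹125,000; Phaedra's ₹125,000 share passes to Phaedra's issue.
Phaedra's share (₹125,000) is divided into 2 shares of ₹62,500: Paloma and Gita each take ₹62,500.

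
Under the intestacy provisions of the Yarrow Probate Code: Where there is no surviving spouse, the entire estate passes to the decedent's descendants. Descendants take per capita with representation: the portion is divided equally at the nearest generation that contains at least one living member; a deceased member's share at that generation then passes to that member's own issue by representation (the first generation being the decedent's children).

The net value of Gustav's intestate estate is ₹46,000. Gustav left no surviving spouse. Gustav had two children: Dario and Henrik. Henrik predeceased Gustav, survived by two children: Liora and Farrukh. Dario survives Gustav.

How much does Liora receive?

Liora receives ₹11,500.

The entire ₹46,000 passes to the descendants.
That amount (₹46,000) is divided into 2 shares of ₹23,000: Dario takes ₹23,000; Henrik's ₹23,000 share passes to Henrik's issue.
Henrik's share (₹23,000) is divided into 2 shares of ₹11,500: Liora and Farrukh each take ₹11,500.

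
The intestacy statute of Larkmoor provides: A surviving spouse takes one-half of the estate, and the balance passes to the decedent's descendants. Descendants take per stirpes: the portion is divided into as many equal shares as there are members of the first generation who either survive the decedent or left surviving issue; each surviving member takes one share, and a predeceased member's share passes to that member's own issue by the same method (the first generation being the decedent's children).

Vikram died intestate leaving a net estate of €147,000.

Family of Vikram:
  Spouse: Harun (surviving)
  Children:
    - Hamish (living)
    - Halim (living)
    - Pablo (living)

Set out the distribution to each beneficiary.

Harun takes one-half of €147,000 = €73,500. The remaining €73,500 passes to the descendants.
The descendants' portion (€73,500) is divided into 3 shares of €24,500: Hamish, Halim, and Pablo each take €24,500.

Harun: €73,500; Hamish: €24,500; Halim: €24,500; Pablo: €24,500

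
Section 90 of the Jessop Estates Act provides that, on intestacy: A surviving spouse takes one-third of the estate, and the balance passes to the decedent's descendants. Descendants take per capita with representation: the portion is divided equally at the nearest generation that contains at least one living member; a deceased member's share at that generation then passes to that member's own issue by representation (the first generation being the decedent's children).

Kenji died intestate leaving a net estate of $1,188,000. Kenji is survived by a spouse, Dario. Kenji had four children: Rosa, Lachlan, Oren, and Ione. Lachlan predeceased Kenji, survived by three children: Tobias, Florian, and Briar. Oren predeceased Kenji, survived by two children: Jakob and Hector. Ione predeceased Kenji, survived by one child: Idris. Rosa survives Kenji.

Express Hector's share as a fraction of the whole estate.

Dario takes one-third of $1,188,000 = $396,000. The remaining $792,000 passes to the descendants.
The descendants' portion ($792,000) is divided into 4 shares of $198,000: Rosa takes $198,000; Lachlan's $198,000 share passes to Lachlan's issue; Oren's $198,000 share passes to Oren's issue; Ione's $198,000 share passes to Ione's issue.
Lachlan's share ($198,000) is divided into 3 shares of $66,000: Tobias, Florian, and Briar each take $66,000.
Oren's share ($198,000) is divided into 2 shares of $99,000: Jakob and Hector each take $99,000.
Ione's share ($198,000) passes entirely to Idris.

Hector receives 1/12 of the estate.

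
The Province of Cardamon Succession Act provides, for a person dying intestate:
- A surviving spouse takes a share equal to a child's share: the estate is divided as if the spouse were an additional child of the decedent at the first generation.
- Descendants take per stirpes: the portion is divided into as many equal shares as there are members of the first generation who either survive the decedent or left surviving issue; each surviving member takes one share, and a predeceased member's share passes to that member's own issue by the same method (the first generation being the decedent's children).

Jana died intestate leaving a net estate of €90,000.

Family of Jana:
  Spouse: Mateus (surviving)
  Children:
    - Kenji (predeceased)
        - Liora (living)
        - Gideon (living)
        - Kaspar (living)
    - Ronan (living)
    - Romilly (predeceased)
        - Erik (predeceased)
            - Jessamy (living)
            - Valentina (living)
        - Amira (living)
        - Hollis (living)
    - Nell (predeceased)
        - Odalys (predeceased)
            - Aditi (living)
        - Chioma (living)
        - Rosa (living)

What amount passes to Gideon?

Gideon receives €6,000.

The spouse counts as an additional share at the children's level, so there are 5 primary shares of €18,000. Mateus takes one such share (€18,000).
The children's combined portion (€72,000) is divided into 4 shares of €18,000: Ronan takes €18,000; Kenji's €18,000 share passes to Kenji's issue; Romilly's €18,000 share passes to Romilly's issue; Nell's €18,000 share passes to Nell's issue.
Kenji's share (€18,000) is divided into 3 shares of €6,000: Liora, Gideon, and Kaspar each take €6,000.
Romilly's share (€18,000) is divided into 3 shares of €6,000: Amira and Hollis each take €6,000; Erik's €6,000 share passes to Erik's issue.
Erik's share (€6,000) is divided into 2 shares of €3,000: Jessamy and Valentina each take €3,000.
Nell's share (€18,000) is divided into 3 shares of €6,000: Chioma and Rosa each take €6,000; Odalys's €6,000 share passes to Odalys's issue.
Odalys's share (€6,000) passes entirely to Aditi.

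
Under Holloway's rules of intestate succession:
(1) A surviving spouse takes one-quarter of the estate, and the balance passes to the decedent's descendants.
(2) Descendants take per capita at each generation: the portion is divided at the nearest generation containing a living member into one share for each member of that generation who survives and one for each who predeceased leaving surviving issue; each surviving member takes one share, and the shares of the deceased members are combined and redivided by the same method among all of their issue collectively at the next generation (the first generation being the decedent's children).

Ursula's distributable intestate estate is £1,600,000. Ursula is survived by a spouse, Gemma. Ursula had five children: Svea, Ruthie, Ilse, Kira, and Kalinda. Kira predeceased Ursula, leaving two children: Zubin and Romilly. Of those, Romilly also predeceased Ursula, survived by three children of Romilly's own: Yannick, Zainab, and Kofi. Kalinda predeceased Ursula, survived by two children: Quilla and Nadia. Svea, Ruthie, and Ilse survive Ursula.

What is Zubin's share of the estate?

Gemma takes one-quarter of £1,600,000 = £400,000. The remaining £1,200,000 passes to the descendants.
The descendants' portion (£1,200,000) is divided at the children's generation into 5 shares of £240,000. Svea, Ruthie, and Ilse each take £240,000. The 2 shares of the deceased (Kira and Kalinda) are combined into a pool of £480,000.
That pool (£480,000) is divided at the grandchildren's generation into 4 shares of £120,000. Zubin, Quilla, and Nadia each take £120,000. The remaining share for the deceased Romilly (£120,000) is carried to the next generation.
That pool (£120,000) is divided at the great-grandchildren's generation equally among Yannick, Zainab, and Kofi: £40,000 each.

Zubin receives £120,000.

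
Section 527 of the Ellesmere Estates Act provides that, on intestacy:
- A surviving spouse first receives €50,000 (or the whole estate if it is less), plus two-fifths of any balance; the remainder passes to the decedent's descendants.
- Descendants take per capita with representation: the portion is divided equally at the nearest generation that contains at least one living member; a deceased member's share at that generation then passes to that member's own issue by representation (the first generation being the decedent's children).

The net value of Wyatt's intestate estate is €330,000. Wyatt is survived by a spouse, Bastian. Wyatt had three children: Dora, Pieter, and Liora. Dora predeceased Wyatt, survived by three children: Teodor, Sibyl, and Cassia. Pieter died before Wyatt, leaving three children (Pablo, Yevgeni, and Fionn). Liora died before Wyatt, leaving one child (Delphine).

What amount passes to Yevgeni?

Bastian first takes €50,000, leaving a balance of €280,000. Bastian then takes two-fifths of the balance (€112,000), for a total of €162,000. The remaining €168,000 passes to the descendants.
No child survives, so the initial division is made at the grandchildren's generation.
The descendants' portion (€168,000) is divided into 7 shares of €24,000: Teodor, Sibyl, Cassia, Pablo, Yevgeni, Fionn, and Delphine each take €24,000.

Yevgeni receives €24,000.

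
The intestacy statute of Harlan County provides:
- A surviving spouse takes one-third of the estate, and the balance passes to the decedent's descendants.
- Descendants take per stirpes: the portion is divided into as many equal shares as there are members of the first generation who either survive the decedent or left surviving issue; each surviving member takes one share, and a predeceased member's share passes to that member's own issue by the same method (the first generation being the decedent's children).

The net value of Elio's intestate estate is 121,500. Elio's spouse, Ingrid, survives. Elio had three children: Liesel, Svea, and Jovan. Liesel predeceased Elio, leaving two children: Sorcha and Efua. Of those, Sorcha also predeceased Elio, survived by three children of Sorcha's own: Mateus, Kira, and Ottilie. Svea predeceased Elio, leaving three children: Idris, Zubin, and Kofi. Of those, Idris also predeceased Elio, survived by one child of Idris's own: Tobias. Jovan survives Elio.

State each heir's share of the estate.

Ingrid takes one-third of 121,500 = 40,500. The remaining 81,000 passes to the descendants.
The descendants' portion (81,000) is divided into 3 shares of 27,000: Jovan takes 27,000; Liesel's 27,000 share passes to Liesel's issue; Svea's 27,000 share passes to Svea's issue.
Liesel's share (27,000) is divided into 2 shares of 13,500: Efua takes 13,500; Sorcha's 13,500 share passes to Sorcha's issue.
Sorcha's share (13,500) is divided into 3 shares of 4,500: Mateus, Kira, and Ottilie each take 4,500.
Svea's share (27,000) is divided into 3 shares of 9,000: Zubin and Kofi each take 9,000; Idris's 9,000 share passes to Idris's issue.
Idris's share (9,000) passes entirely to Tobias.

Ingrid: 40,500; Mateus: 4,500; Kira: 4,500; Ottilie: 4,500; Efua: 13,500; Tobias: 9,000; Zubin: 9,000; Kofi: 9,000; Jovan: 27,000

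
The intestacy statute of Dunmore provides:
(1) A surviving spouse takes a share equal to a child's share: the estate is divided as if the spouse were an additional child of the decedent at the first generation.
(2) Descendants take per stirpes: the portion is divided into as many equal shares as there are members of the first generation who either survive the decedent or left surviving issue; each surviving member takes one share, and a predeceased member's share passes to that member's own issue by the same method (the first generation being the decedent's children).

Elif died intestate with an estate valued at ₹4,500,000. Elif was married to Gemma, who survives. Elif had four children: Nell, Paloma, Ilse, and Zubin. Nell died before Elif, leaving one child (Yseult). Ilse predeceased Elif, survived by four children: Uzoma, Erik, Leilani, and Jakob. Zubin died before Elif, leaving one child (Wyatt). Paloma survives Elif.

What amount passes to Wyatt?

Wyatt receives ₹900,000.

The spouse counts as an additional share at the children's level, so there are 5 primary shares of ₹900,000. Gemma takes one such share (₹900,000).
The children's combined portion (₹3,600,000) is divided into 4 shares of ₹900,000: Paloma takes ₹900,000; Nell's ₹900,000 share passes to Nell's issue; Ilse's ₹900,000 share passes to Ilse's issue; Zubin's ₹900,000 share passes to Zubin's issue.
Nell's share (₹900,000) passes entirely to Yseult.
Ilse's share (₹900,000) is divided into 4 shares of ₹225,000: Uzoma, Erik, Leilani, and Jakob each take ₹225,000.
Zubin's share (₹900,000) passes entirely to Wyatt.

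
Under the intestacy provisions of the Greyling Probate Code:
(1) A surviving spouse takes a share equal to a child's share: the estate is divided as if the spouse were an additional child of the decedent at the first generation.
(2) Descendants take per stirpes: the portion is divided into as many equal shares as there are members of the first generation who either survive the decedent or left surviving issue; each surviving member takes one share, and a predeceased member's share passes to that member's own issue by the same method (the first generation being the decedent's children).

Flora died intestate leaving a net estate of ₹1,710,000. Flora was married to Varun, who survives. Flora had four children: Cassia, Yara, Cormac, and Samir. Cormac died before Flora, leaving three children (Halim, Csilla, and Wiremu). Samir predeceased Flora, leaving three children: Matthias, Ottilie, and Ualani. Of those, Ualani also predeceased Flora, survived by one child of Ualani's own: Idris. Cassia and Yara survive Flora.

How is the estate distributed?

The spouse counts as an additional share at the children's level, so there are 5 primary shares of ₹342,000. Varun takes one such share (₹342,000).
The children's combined portion (₹1,368,000) is divided into 4 shares of ₹342,000: Cassia and Yara each take ₹342,000; Cormac's ₹342,000 share passes to Cormac's issue; Samir's ₹342,000 share passes to Samir's issue.
Cormac's share (₹342,000) is divided into 3 shares of ₹114,000: Halim, Csilla, and Wiremu each take ₹114,000.
Samir's share (₹342,000) is divided into 3 shares of ₹114,000: Matthias and Ottilie each take ₹114,000; Ualani's ₹114,000 share passes to Ualani's issue.
Ualani's share (₹114,000) passes entirely to Idris.

Varun: ₹342,000; Cassia: ₹342,000; Yara: ₹342,000; Halim: ₹114,000; Csilla: ₹114,000; Wiremu: ₹114,000; Matthias: ₹114,000; Ottilie: ₹114,000; Idris: ₹114,000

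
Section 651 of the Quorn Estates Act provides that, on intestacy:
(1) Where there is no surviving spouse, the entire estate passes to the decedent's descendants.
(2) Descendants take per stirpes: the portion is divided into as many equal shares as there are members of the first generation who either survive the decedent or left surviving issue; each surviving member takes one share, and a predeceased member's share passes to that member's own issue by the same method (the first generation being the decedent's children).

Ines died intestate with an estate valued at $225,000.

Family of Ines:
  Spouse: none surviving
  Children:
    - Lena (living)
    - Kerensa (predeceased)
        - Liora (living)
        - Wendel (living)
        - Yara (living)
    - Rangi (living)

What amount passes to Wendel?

Wendel receives $25,000.

The entire $225,000 passes to the descendants.
That amount ($225,000) is divided into 3 shares of $75,000: Lena and Rangi each take $75,000; Kerensa's $75,000 share passes to Kerensa's issue.
Kerensa's share ($75,000) is divided into 3 shares of $25,000: Liora, Wendel, and Yara each take $25,000.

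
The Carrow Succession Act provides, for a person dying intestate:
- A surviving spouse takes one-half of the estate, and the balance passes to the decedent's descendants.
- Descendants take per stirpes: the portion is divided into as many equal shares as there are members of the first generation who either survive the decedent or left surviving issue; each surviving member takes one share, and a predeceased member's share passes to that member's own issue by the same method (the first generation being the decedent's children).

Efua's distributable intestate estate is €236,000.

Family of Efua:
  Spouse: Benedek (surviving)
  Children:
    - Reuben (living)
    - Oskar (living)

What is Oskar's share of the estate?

Benedek takes one-half of €236,000 = €118,000. The remaining €118,000 passes to the descendants.
The descendants' portion (€118,000) is divided into 2 shares of €59,000: Reuben and Oskar each take €59,000.

Oskar receives €59,000.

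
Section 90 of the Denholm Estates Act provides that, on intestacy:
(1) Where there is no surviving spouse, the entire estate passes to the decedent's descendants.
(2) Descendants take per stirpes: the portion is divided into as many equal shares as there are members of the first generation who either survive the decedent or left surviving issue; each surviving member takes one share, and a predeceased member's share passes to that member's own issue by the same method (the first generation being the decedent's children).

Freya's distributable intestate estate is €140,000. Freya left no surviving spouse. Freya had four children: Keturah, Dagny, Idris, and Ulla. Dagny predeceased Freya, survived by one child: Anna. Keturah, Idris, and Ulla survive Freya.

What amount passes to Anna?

Anna receives €35,000.

The entire €140,000 passes to the descendants.
That amount (€140,000) is divided into 4 shares of €35,000: Keturah, Idris, and Ulla each take €35,000; Dagny's €35,000 share passes to Dagny's issue.
Dagny's share (€35,000) passes entirely to Anna.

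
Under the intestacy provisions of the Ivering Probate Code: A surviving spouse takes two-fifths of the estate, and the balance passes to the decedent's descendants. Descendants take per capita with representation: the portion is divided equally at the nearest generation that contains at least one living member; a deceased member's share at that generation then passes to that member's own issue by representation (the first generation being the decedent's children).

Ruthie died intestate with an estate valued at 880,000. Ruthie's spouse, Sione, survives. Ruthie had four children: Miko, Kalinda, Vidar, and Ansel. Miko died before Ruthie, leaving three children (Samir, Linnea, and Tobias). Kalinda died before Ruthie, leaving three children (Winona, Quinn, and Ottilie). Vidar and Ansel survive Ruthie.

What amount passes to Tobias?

Tobias receives 44,000.

Sione takes two-fifths of 880,000 = 352,000. The remaining 528,000 passes to the descendants.
The descendants' portion (528,000) is divided into 4 shares of 132,000: Vidar and Ansel each take 132,000; Miko's 132,000 share passes to Miko's issue; Kalinda's 132,000 share passes to Kalinda's issue.
Miko's share (132,000) is divided into 3 shares of 44,000: Samir, Linnea, and Tobias each take 44,000.
Kalinda's share (132,000) is divided into 3 shares of 44,000: Winona, Quinn, and Ottilie each take 44,000.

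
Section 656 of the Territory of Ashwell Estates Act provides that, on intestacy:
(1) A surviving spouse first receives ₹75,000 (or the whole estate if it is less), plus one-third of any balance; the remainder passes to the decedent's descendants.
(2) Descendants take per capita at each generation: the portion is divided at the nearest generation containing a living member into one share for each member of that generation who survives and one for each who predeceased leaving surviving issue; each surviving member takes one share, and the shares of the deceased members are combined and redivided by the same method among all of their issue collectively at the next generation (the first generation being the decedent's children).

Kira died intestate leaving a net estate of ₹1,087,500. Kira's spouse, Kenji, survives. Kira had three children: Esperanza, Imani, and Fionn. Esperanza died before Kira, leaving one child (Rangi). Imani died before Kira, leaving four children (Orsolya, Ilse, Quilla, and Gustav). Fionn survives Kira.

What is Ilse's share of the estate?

Ilse receives ₹90,000.

Kenji first takes ₹75,000, leaving a balance of ₹1,012,500. Kenji then takes one-third of the balance (₹337,500), for a total of ₹412,500. The remaining ₹675,000 passes to the descendants.
The descendants' portion (₹675,000) is divided at the children's generation into 3 shares of ₹225,000. Fionn takes ₹225,000. The 2 shares of the deceased (Esperanza and Imani) are combined into a pool of ₹450,000.
That pool (₹450,000) is divided at the grandchildren's generation equally among Rangi, Orsolya, Ilse, Quilla, and Gustav: ₹90,000 each.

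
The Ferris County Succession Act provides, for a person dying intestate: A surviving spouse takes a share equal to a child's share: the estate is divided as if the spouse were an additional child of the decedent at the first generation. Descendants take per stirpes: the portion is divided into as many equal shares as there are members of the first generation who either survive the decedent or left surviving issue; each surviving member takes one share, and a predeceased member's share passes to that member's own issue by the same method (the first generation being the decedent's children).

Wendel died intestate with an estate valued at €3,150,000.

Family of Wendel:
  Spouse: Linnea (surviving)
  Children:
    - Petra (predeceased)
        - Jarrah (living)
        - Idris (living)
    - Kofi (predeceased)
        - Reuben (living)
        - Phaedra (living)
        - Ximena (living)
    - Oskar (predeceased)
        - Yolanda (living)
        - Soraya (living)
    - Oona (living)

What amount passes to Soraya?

Soraya receives €315,000.

The spouse counts as an additional share at the children's level, so there are 5 primary shares of €630,000. Linnea takes one such share (€630,000).
The children's combined portion (€2,520,000) is divided into 4 shares of €630,000: Oona takes €630,000; Petra's €630,000 share passes to Petra's issue; Kofi's €630,000 share passes to Kofi's issue; Oskar's €630,000 share passes to Oskar's issue.
Petra's share (€630,000) is divided into 2 shares of €315,000: Jarrah and Idris each take €315,000.
Kofi's share (€630,000) is divided into 3 shares of €210,000: Reuben, Phaedra, and Ximena each take €210,000.
Oskar's share (€630,000) is divided into 2 shares of €315,000: Yolanda and Soraya each take €315,000.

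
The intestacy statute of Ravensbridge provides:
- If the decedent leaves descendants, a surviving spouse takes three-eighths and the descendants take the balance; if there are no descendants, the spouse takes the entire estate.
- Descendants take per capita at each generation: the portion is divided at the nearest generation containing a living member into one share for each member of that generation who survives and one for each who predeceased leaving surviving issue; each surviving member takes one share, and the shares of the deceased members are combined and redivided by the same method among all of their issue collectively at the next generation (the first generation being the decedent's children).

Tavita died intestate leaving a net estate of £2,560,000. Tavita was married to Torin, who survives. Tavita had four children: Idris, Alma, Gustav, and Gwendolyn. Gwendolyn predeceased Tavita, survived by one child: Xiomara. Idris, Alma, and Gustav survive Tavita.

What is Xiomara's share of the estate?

Torin takes three-eighths of £2,560,000 = £960,000. The remaining £1,600,000 passes to the descendants.
The descendants' portion (£1,600,000) is divided at the children's generation into 4 shares of £400,000. Idris, Alma, and Gustav each take £400,000. The remaining share for the deceased Gwendolyn (£400,000) is carried to the next generation.
That pool (£400,000) passes entirely to Xiomara, the sole taker at the grandchildren's generation.

Xiomara receives £400,000.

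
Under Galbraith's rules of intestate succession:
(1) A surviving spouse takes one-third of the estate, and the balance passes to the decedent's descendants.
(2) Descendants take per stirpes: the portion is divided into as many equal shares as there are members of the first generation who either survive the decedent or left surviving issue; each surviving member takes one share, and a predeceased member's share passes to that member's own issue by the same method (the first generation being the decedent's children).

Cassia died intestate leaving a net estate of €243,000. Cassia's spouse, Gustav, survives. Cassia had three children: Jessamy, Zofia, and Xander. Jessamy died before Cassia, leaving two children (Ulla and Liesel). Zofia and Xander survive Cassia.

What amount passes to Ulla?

Gustav takes one-third of €243,000 = €81,000. The remaining €162,000 passes to the descendants.
The descendants' portion (€162,000) is divided into 3 shares of €54,000: Zofia and Xander each take €54,000; Jessamy's €54,000 share passes to Jessamy's issue.
Jessamy's share (€54,000) is divided into 2 shares of €27,000: Ulla and Liesel each take €27,000.

Ulla receives €27,000.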